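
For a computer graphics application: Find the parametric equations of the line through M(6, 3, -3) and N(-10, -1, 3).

Direction vector d = N - M = (-10 - 6, -1 - 3, 3 + 3) = (-16, -4, 6)
Parametric form r = M + t·d:
x = 6 - 16t, y = 3 - 4t, z = -3 + 6t

x = 6 - 16t, y = 3 - 4t, z = -3 + 6t


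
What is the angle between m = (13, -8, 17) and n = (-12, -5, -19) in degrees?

m·n = 13·(-12) + (-8)·(-5) + 17·(-19) = -156 + 40 - 323 = -439
|m| = √(13² + (-8)² + 17²) = √522 ≈ 22.85
|n| = √((-12)² + (-5)² + (-19)²) = √530 ≈ 23.02
cos θ = (m·n)/(|m||n|) = -439/(22.85·23.02) ≈ -0.8346
θ = arccos(-0.8346) ≈ 146.6°

146.6°


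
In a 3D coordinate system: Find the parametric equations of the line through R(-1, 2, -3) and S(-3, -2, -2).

Direction vector d = S - R = (-3 + 1, -2 - 2, -2 + 3) = (-2, -4, 1)
Parametric form r = R + t·d:
x = -1 - 2t, y = 2 - 4t, z = -3 + t

x = -1 - 2t, y = 2 - 4t, z = -3 + t


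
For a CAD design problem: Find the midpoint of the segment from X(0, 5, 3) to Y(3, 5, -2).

M = ((x₁+x₂)/2, (y₁+y₂)/2, (z₁+z₂)/2)
  = ((0 + 3)/2, (5 + 5)/2, (3 - 2)/2)
  = (3/2, 10/2, 1/2)
  = (1.5, 5, 0.5)

(1.5, 5, 0.5)


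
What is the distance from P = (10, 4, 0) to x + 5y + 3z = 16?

distance = |a·x₀ + b·y₀ + c·z₀ - d| / √(a² + b² + c²)
  = |1·10 + 5·4 + 3·0 - 16| / √(1² + 5² + 3²)
  = |10 + 20 + 0 - 16| / √(1 + 25 + 9)
  = |14| / √35
  = 14 / 5.916
  ≈ 2.366

2.366


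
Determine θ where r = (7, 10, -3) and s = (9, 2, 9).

r·s = 7·9 + 10·2 + (-3)·9 = 63 + 20 - 27 = 56
|r| = √(7² + 10² + (-3)²) = √158 ≈ 12.57
|s| = √(9² + 2² + 9²) = √166 ≈ 12.88
cos θ = (r·s)/(|r||s|) = 56/(12.57·12.88) ≈ 0.3458
θ = arccos(0.3458) ≈ 69.77°

69.77°


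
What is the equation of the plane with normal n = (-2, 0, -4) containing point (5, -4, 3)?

The plane through P with normal n = (a, b, c) satisfies n·(r - P) = 0,
i.e. ax + by + cz = a·x₀ + b·y₀ + c·z₀.
d = (-2)·5 + 0·(-4) + (-4)·3
  = -10 + 0 - 12
  = -22
Equation: -2x - 4z = -22

-2x - 4z = -22


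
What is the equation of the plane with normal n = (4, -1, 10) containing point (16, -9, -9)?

The plane through P with normal n = (a, b, c) satisfies n·(r - P) = 0,
i.e. ax + by + cz = a·x₀ + b·y₀ + c·z₀.
d = 4·16 + (-1)·(-9) + 10·(-9)
  = 64 + 9 - 90
  = -17
Equation: 4x - y + 10z = -17

4x - y + 10z = -17


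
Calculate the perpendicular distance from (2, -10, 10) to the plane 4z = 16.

distance = |a·x₀ + b·y₀ + c·z₀ - d| / √(a² + b² + c²)
  = |0·2 + 0·(-10) + 4·10 - 16| / √(0² + 0² + 4²)
  = |0 + 0 + 40 - 16| / √(0 + 0 + 16)
  = |24| / √16
  = 24 / 4
  ≈ 6

6


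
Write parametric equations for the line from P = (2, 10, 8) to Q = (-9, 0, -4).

Direction vector d = Q - P = (-9 - 2, 0 - 10, -4 - 8) = (-11, -10, -12)
Parametric form r = P + t·d:
x = 2 - 11t, y = 10 - 10t, z = 8 - 12t

x = 2 - 11t, y = 10 - 10t, z = 8 - 12t


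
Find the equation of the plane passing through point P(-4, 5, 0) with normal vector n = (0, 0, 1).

The plane through P with normal n = (a, b, c) satisfies n·(r - P) = 0,
i.e. ax + by + cz = a·x₀ + b·y₀ + c·z₀.
d = 0·(-4) + 0·5 + 1·0
  = 0 + 0 + 0
  = 0
Equation: z = 0

z = 0


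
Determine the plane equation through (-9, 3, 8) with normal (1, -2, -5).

The plane through P with normal n = (a, b, c) satisfies n·(r - P) = 0,
i.e. ax + by + cz = a·x₀ + b·y₀ + c·z₀.
d = 1·(-9) + (-2)·3 + (-5)·8
  = -9 - 6 - 40
  = -55
Equation: x - 2y - 5z = -55

x - 2y - 5z = -55


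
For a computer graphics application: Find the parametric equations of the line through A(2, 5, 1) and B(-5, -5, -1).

Direction vector d = B - A = (-5 - 2, -5 - 5, -1 - 1) = (-7, -10, -2)
Parametric form r = A + t·d:
x = 2 - 7t, y = 5 - 10t, z = 1 - 2t

x = 2 - 7t, y = 5 - 10t, z = 1 - 2t


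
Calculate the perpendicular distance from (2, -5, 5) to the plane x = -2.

distance = |a·x₀ + b·y₀ + c·z₀ - d| / √(a² + b² + c²)
  = |1·2 + 0·(-5) + 0·5 - (-2)| / √(1² + 0² + 0²)
  = |2 + 0 + 0 + 2| / √(1 + 0 + 0)
  = |4| / √1
  = 4 / 1
  ≈ 4

4


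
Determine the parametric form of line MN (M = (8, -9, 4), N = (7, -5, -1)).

Direction vector d = N - M = (7 - 8, -5 + 9, -1 - 4) = (-1, 4, -5)
Parametric form r = M + t·d:
x = 8 - t, y = -9 + 4t, z = 4 - 5t

x = 8 - t, y = -9 + 4t, z = 4 - 5t


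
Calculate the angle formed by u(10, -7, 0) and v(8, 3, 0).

u·v = 10·8 + (-7)·3 + 0·0 = 80 - 21 + 0 = 59
|u| = √(10² + (-7)² + 0²) = √149 ≈ 12.21
|v| = √(8² + 3² + 0²) = √73 ≈ 8.544
cos θ = (u·v)/(|u||v|) = 59/(12.21·8.544) ≈ 0.5657
θ = arccos(0.5657) ≈ 55.55°

55.55°


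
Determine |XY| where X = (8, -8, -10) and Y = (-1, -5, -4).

d = √[(x₂-x₁)² + (y₂-y₁)² + (z₂-z₁)²]
  = √[(-9)² + 3² + 6²]
  = √[81 + 9 + 36]
  = √126
  ≈ 11.22

11.22


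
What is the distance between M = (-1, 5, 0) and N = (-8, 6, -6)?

d = √[(x₂-x₁)² + (y₂-y₁)² + (z₂-z₁)²]
  = √[(-7)² + 1² + (-6)²]
  = √[49 + 1 + 36]
  = √86
  ≈ 9.274

9.274


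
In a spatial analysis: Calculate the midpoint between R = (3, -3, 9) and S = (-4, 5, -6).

M = ((x₁+x₂)/2, (y₁+y₂)/2, (z₁+z₂)/2)
  = ((3 - 4)/2, (-3 + 5)/2, (9 - 6)/2)
  = (-1/2, 2/2, 3/2)
  = (-0.5, 1, 1.5)

(-0.5, 1, 1.5)


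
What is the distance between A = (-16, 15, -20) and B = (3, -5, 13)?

d = √[(x₂-x₁)² + (y₂-y₁)² + (z₂-z₁)²]
  = √[19² + (-20)² + 33²]
  = √[361 + 400 + 1089]
  = √1850
  ≈ 43.01

43.01


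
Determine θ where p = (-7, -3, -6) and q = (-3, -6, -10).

p·q = (-7)·(-3) + (-3)·(-6) + (-6)·(-10) = 21 + 18 + 60 = 99
|p| = √((-7)² + (-3)² + (-6)²) = √94 ≈ 9.695
|q| = √((-3)² + (-6)² + (-10)²) = √145 ≈ 12.04
cos θ = (p·q)/(|p||q|) = 99/(9.695·12.04) ≈ 0.848
θ = arccos(0.848) ≈ 32.01°

32.01°


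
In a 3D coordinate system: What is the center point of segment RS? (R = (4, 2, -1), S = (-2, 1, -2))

M = ((x₁+x₂)/2, (y₁+y₂)/2, (z₁+z₂)/2)
  = ((4 - 2)/2, (2 + 1)/2, (-1 - 2)/2)
  = (2/2, 3/2, -3/2)
  = (1, 1.5, -1.5)

(1, 1.5, -1.5)


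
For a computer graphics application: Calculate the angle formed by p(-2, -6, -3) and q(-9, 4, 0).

p·q = (-2)·(-9) + (-6)·4 + (-3)·0 = 18 - 24 + 0 = -6
|p| = √((-2)² + (-6)² + (-3)²) = √49 ≈ 7
|q| = √((-9)² + 4² + 0²) = √97 ≈ 9.849
cos θ = (p·q)/(|p||q|) = -6/(7·9.849) ≈ -0.08703
θ = arccos(-0.08703) ≈ 94.99°

94.99°


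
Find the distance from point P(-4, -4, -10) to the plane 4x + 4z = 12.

distance = |a·x₀ + b·y₀ + c·z₀ - d| / √(a² + b² + c²)
  = |4·(-4) + 0·(-4) + 4·(-10) - 12| / √(4² + 0² + 4²)
  = |-16 + 0 - 40 - 12| / √(16 + 0 + 16)
  = |-68| / √32
  = 68 / 5.657
  ≈ 12.02

12.02


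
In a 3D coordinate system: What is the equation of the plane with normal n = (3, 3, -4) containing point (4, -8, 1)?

The plane through P with normal n = (a, b, c) satisfies n·(r - P) = 0,
i.e. ax + by + cz = a·x₀ + b·y₀ + c·z₀.
d = 3·4 + 3·(-8) + (-4)·1
  = 12 - 24 - 4
  = -16
Equation: 3x + 3y - 4z = -16

3x + 3y - 4z = -16


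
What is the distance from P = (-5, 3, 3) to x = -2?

distance = |a·x₀ + b·y₀ + c·z₀ - d| / √(a² + b² + c²)
  = |1·(-5) + 0·3 + 0·3 - (-2)| / √(1² + 0² + 0²)
  = |-5 + 0 + 0 + 2| / √(1 + 0 + 0)
  = |-3| / √1
  = 3 / 1
  ≈ 3

3


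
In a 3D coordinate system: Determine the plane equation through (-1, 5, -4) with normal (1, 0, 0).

The plane through P with normal n = (a, b, c) satisfies n·(r - P) = 0,
i.e. ax + by + cz = a·x₀ + b·y₀ + c·z₀.
d = 1·(-1) + 0·5 + 0·(-4)
  = -1 + 0 + 0
  = -1
Equation: x = -1

x = -1


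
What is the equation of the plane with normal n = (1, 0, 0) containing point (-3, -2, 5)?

The plane through P with normal n = (a, b, c) satisfies n·(r - P) = 0,
i.e. ax + by + cz = a·x₀ + b·y₀ + c·z₀.
d = 1·(-3) + 0·(-2) + 0·5
  = -3 + 0 + 0
  = -3
Equation: x = -3

x = -3


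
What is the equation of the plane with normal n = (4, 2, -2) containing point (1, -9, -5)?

The plane through P with normal n = (a, b, c) satisfies n·(r - P) = 0,
i.e. ax + by + cz = a·x₀ + b·y₀ + c·z₀.
d = 4·1 + 2·(-9) + (-2)·(-5)
  = 4 - 18 + 10
  = -4
Equation: 4x + 2y - 2z = -4

4x + 2y - 2z = -4


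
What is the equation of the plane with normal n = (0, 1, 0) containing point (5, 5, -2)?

The plane through P with normal n = (a, b, c) satisfies n·(r - P) = 0,
i.e. ax + by + cz = a·x₀ + b·y₀ + c·z₀.
d = 0·5 + 1·5 + 0·(-2)
  = 0 + 5 + 0
  = 5
Equation: y = 5

y = 5


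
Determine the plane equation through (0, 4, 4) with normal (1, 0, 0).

The plane through P with normal n = (a, b, c) satisfies n·(r - P) = 0,
i.e. ax + by + cz = a·x₀ + b·y₀ + c·z₀.
d = 1·0 + 0·4 + 0·4
  = 0 + 0 + 0
  = 0
Equation: x = 0

x = 0


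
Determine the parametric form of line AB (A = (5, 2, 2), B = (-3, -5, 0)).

Direction vector d = B - A = (-3 - 5, -5 - 2, 0 - 2) = (-8, -7, -2)
Parametric form r = A + t·d:
x = 5 - 8t, y = 2 - 7t, z = 2 - 2t

x = 5 - 8t, y = 2 - 7t, z = 2 - 2t


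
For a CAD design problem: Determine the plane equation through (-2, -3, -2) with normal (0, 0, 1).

The plane through P with normal n = (a, b, c) satisfies n·(r - P) = 0,
i.e. ax + by + cz = a·x₀ + b·y₀ + c·z₀.
d = 0·(-2) + 0·(-3) + 1·(-2)
  = 0 + 0 - 2
  = -2
Equation: z = -2

z = -2


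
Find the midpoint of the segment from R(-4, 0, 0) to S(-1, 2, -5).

M = ((x₁+x₂)/2, (y₁+y₂)/2, (z₁+z₂)/2)
  = ((-4 - 1)/2, (0 + 2)/2, (0 - 5)/2)
  = (-5/2, 2/2, -5/2)
  = (-2.5, 1, -2.5)

(-2.5, 1, -2.5)


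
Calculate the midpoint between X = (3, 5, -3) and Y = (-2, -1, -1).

M = ((x₁+x₂)/2, (y₁+y₂)/2, (z₁+z₂)/2)
  = ((3 - 2)/2, (5 - 1)/2, (-3 - 1)/2)
  = (1/2, 4/2, -4/2)
  = (0.5, 2, -2)

(0.5, 2, -2)


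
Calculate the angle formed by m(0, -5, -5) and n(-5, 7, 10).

m·n = 0·(-5) + (-5)·7 + (-5)·10 = 0 - 35 - 50 = -85
|m| = √(0² + (-5)² + (-5)²) = √50 ≈ 7.071
|n| = √((-5)² + 7² + 10²) = √174 ≈ 13.19
cos θ = (m·n)/(|m||n|) = -85/(7.071·13.19) ≈ -0.9113
θ = arccos(-0.9113) ≈ 155.7°

155.7°


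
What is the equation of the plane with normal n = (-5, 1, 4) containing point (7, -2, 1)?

The plane through P with normal n = (a, b, c) satisfies n·(r - P) = 0,
i.e. ax + by + cz = a·x₀ + b·y₀ + c·z₀.
d = (-5)·7 + 1·(-2) + 4·1
  = -35 - 2 + 4
  = -33
Equation: -5x + y + 4z = -33

-5x + y + 4z = -33


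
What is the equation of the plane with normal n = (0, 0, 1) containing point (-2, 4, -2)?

The plane through P with normal n = (a, b, c) satisfies n·(r - P) = 0,
i.e. ax + by + cz = a·x₀ + b·y₀ + c·z₀.
d = 0·(-2) + 0·4 + 1·(-2)
  = 0 + 0 - 2
  = -2
Equation: z = -2

z = -2


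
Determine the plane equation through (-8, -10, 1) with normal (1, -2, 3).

The plane through P with normal n = (a, b, c) satisfies n·(r - P) = 0,
i.e. ax + by + cz = a·x₀ + b·y₀ + c·z₀.
d = 1·(-8) + (-2)·(-10) + 3·1
  = -8 + 20 + 3
  = 15
Equation: x - 2y + 3z = 15

x - 2y + 3z = 15


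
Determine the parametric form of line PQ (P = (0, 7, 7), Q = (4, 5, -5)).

Direction vector d = Q - P = (4 + 0, 5 - 7, -5 - 7) = (4, -2, -12)
Parametric form r = P + t·d:
x = 0 + 4t, y = 7 - 2t, z = 7 - 12t

x = 0 + 4t, y = 7 - 2t, z = 7 - 12t


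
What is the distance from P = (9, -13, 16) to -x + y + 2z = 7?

distance = |a·x₀ + b·y₀ + c·z₀ - d| / √(a² + b² + c²)
  = |(-1)·9 + 1·(-13) + 2·16 - 7| / √((-1)² + 1² + 2²)
  = |-9 - 13 + 32 - 7| / √(1 + 1 + 4)
  = |3| / √6
  = 3 / 2.449
  ≈ 1.225

1.225


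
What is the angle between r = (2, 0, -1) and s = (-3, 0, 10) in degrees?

r·s = 2·(-3) + 0·0 + (-1)·10 = -6 + 0 - 10 = -16
|r| = √(2² + 0² + (-1)²) = √5 ≈ 2.236
|s| = √((-3)² + 0² + 10²) = √109 ≈ 10.44
cos θ = (r·s)/(|r||s|) = -16/(2.236·10.44) ≈ -0.6854
θ = arccos(-0.6854) ≈ 133.3°

133.3°


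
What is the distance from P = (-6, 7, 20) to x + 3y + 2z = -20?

distance = |a·x₀ + b·y₀ + c·z₀ - d| / √(a² + b² + c²)
  = |1·(-6) + 3·7 + 2·20 - (-20)| / √(1² + 3² + 2²)
  = |-6 + 21 + 40 + 20| / √(1 + 9 + 4)
  = |75| / √14
  = 75 / 3.742
  ≈ 20.04

20.04


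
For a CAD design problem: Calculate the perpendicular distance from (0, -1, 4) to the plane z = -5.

distance = |a·x₀ + b·y₀ + c·z₀ - d| / √(a² + b² + c²)
  = |0·0 + 0·(-1) + 1·4 - (-5)| / √(0² + 0² + 1²)
  = |0 + 0 + 4 + 5| / √(0 + 0 + 1)
  = |9| / √1
  = 9 / 1
  ≈ 9

9


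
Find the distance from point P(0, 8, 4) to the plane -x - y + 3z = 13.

distance = |a·x₀ + b·y₀ + c·z₀ - d| / √(a² + b² + c²)
  = |(-1)·0 + (-1)·8 + 3·4 - 13| / √((-1)² + (-1)² + 3²)
  = |0 - 8 + 12 - 13| / √(1 + 1 + 9)
  = |-9| / √11
  = 9 / 3.317
  ≈ 2.714

2.714


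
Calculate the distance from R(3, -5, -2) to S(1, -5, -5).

d = √[(x₂-x₁)² + (y₂-y₁)² + (z₂-z₁)²]
  = √[(-2)² + 0² + (-3)²]
  = √[4 + 0 + 9]
  = √13
  ≈ 3.606

3.606


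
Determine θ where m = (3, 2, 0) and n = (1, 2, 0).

m·n = 3·1 + 2·2 + 0·0 = 3 + 4 + 0 = 7
|m| = √(3² + 2² + 0²) = √13 ≈ 3.606
|n| = √(1² + 2² + 0²) = √5 ≈ 2.236
cos θ = (m·n)/(|m||n|) = 7/(3.606·2.236) ≈ 0.8682
θ = arccos(0.8682) ≈ 29.74°

29.74°


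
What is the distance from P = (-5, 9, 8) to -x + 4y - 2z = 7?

distance = |a·x₀ + b·y₀ + c·z₀ - d| / √(a² + b² + c²)
  = |(-1)·(-5) + 4·9 + (-2)·8 - 7| / √((-1)² + 4² + (-2)²)
  = |5 + 36 - 16 - 7| / √(1 + 16 + 4)
  = |18| / √21
  = 18 / 4.583
  ≈ 3.928

3.928


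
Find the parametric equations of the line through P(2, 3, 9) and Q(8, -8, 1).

Direction vector d = Q - P = (8 - 2, -8 - 3, 1 - 9) = (6, -11, -8)
Parametric form r = P + t·d:
x = 2 + 6t, y = 3 - 11t, z = 9 - 8t

x = 2 + 6t, y = 3 - 11t, z = 9 - 8t


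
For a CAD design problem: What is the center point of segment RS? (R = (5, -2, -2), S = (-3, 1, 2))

M = ((x₁+x₂)/2, (y₁+y₂)/2, (z₁+z₂)/2)
  = ((5 - 3)/2, (-2 + 1)/2, (-2 + 2)/2)
  = (2/2, -1/2, 0/2)
  = (1, -0.5, 0)

(1, -0.5, 0)


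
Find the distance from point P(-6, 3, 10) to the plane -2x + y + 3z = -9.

distance = |a·x₀ + b·y₀ + c·z₀ - d| / √(a² + b² + c²)
  = |(-2)·(-6) + 1·3 + 3·10 - (-9)| / √((-2)² + 1² + 3²)
  = |12 + 3 + 30 + 9| / √(4 + 1 + 9)
  = |54| / √14
  = 54 / 3.742
  ≈ 14.43

14.43


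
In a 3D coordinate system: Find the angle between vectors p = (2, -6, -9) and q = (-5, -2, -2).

p·q = 2·(-5) + (-6)·(-2) + (-9)·(-2) = -10 + 12 + 18 = 20
|p| = √(2² + (-6)² + (-9)²) = √121 ≈ 11
|q| = √((-5)² + (-2)² + (-2)²) = √33 ≈ 5.745
cos θ = (p·q)/(|p||q|) = 20/(11·5.745) ≈ 0.3165
θ = arccos(0.3165) ≈ 71.55°

71.55°


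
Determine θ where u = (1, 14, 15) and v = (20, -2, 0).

u·v = 1·20 + 14·(-2) + 15·0 = 20 - 28 + 0 = -8
|u| = √(1² + 14² + 15²) = √422 ≈ 20.54
|v| = √(20² + (-2)² + 0²) = √404 ≈ 20.1
cos θ = (u·v)/(|u||v|) = -8/(20.54·20.1) ≈ -0.01938
θ = arccos(-0.01938) ≈ 91.11°

91.11°


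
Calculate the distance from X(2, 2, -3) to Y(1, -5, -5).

d = √[(x₂-x₁)² + (y₂-y₁)² + (z₂-z₁)²]
  = √[(-1)² + (-7)² + (-2)²]
  = √[1 + 49 + 4]
  = √54
  ≈ 7.348

7.348


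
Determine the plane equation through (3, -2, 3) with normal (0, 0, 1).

The plane through P with normal n = (a, b, c) satisfies n·(r - P) = 0,
i.e. ax + by + cz = a·x₀ + b·y₀ + c·z₀.
d = 0·3 + 0·(-2) + 1·3
  = 0 + 0 + 3
  = 3
Equation: z = 3

z = 3


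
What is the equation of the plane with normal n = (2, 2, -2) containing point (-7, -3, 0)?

The plane through P with normal n = (a, b, c) satisfies n·(r - P) = 0,
i.e. ax + by + cz = a·x₀ + b·y₀ + c·z₀.
d = 2·(-7) + 2·(-3) + (-2)·0
  = -14 - 6 + 0
  = -20
Equation: 2x + 2y - 2z = -20

2x + 2y - 2z = -20


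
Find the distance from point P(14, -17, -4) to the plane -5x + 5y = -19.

distance = |a·x₀ + b·y₀ + c·z₀ - d| / √(a² + b² + c²)
  = |(-5)·14 + 5·(-17) + 0·(-4) - (-19)| / √((-5)² + 5² + 0²)
  = |-70 - 85 + 0 + 19| / √(25 + 25 + 0)
  = |-136| / √50
  = 136 / 7.071
  ≈ 19.23

19.23


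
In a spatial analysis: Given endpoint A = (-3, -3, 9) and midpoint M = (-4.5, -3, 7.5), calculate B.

B = 2M - A
  = (2·(-4.5) - (-3), 2·(-3) - (-3), 2·7.5 - 9)
  = (-9 + 3, -6 + 3, 15 - 9)
  = (-6, -3, 6)

(-6, -3, 6)


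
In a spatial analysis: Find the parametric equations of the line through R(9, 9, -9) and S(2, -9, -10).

Direction vector d = S - R = (2 - 9, -9 - 9, -10 + 9) = (-7, -18, -1)
Parametric form r = R + t·d:
x = 9 - 7t, y = 9 - 18t, z = -9 - t

x = 9 - 7t, y = 9 - 18t, z = -9 - t


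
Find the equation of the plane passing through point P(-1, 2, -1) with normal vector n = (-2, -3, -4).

The plane through P with normal n = (a, b, c) satisfies n·(r - P) = 0,
i.e. ax + by + cz = a·x₀ + b·y₀ + c·z₀.
d = (-2)·(-1) + (-3)·2 + (-4)·(-1)
  = 2 - 6 + 4
  = 0
Equation: -2x - 3y - 4z = 0

-2x - 3y - 4z = 0


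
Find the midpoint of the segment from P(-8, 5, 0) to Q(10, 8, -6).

M = ((x₁+x₂)/2, (y₁+y₂)/2, (z₁+z₂)/2)
  = ((-8 + 10)/2, (5 + 8)/2, (0 - 6)/2)
  = (2/2, 13/2, -6/2)
  = (1, 6.5, -3)

(1, 6.5, -3)


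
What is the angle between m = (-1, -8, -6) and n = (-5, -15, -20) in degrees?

m·n = (-1)·(-5) + (-8)·(-15) + (-6)·(-20) = 5 + 120 + 120 = 245
|m| = √((-1)² + (-8)² + (-6)²) = √101 ≈ 10.05
|n| = √((-5)² + (-15)² + (-20)²) = √650 ≈ 25.5
cos θ = (m·n)/(|m||n|) = 245/(10.05·25.5) ≈ 0.9562
θ = arccos(0.9562) ≈ 17.02°

17.02°


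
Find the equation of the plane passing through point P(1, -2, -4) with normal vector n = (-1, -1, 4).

The plane through P with normal n = (a, b, c) satisfies n·(r - P) = 0,
i.e. ax + by + cz = a·x₀ + b·y₀ + c·z₀.
d = (-1)·1 + (-1)·(-2) + 4·(-4)
  = -1 + 2 - 16
  = -15
Equation: -x - y + 4z = -15

-x - y + 4z = -15


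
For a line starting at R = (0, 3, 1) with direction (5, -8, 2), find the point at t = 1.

P(t) = R + t·d
  = (0 + 5·1, 3 + (-8)·1, 1 + 2·1)
  = (0 + 5, 3 - 8, 1 + 2)
  = (5, -5, 3)

(5, -5, 3)


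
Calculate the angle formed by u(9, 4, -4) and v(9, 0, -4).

u·v = 9·9 + 4·0 + (-4)·(-4) = 81 + 0 + 16 = 97
|u| = √(9² + 4² + (-4)²) = √113 ≈ 10.63
|v| = √(9² + 0² + (-4)²) = √97 ≈ 9.849
cos θ = (u·v)/(|u||v|) = 97/(10.63·9.849) ≈ 0.9265
θ = arccos(0.9265) ≈ 22.1°

22.1°


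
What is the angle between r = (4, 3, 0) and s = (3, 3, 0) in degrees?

r·s = 4·3 + 3·3 + 0·0 = 12 + 9 + 0 = 21
|r| = √(4² + 3² + 0²) = √25 ≈ 5
|s| = √(3² + 3² + 0²) = √18 ≈ 4.243
cos θ = (r·s)/(|r||s|) = 21/(5·4.243) ≈ 0.9899
θ = arccos(0.9899) ≈ 8.13°

8.13°


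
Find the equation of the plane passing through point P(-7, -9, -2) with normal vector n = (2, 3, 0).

The plane through P with normal n = (a, b, c) satisfies n·(r - P) = 0,
i.e. ax + by + cz = a·x₀ + b·y₀ + c·z₀.
d = 2·(-7) + 3·(-9) + 0·(-2)
  = -14 - 27 + 0
  = -41
Equation: 2x + 3y = -41

2x + 3y = -41


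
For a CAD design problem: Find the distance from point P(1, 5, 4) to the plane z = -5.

distance = |a·x₀ + b·y₀ + c·z₀ - d| / √(a² + b² + c²)
  = |0·1 + 0·5 + 1·4 - (-5)| / √(0² + 0² + 1²)
  = |0 + 0 + 4 + 5| / √(0 + 0 + 1)
  = |9| / √1
  = 9 / 1
  ≈ 9

9


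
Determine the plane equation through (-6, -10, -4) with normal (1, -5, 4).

The plane through P with normal n = (a, b, c) satisfies n·(r - P) = 0,
i.e. ax + by + cz = a·x₀ + b·y₀ + c·z₀.
d = 1·(-6) + (-5)·(-10) + 4·(-4)
  = -6 + 50 - 16
  = 28
Equation: x - 5y + 4z = 28

x - 5y + 4z = 28


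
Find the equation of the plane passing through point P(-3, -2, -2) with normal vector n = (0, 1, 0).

The plane through P with normal n = (a, b, c) satisfies n·(r - P) = 0,
i.e. ax + by + cz = a·x₀ + b·y₀ + c·z₀.
d = 0·(-3) + 1·(-2) + 0·(-2)
  = 0 - 2 + 0
  = -2
Equation: y = -2

y = -2


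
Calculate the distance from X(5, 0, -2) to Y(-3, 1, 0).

d = √[(x₂-x₁)² + (y₂-y₁)² + (z₂-z₁)²]
  = √[(-8)² + 1² + 2²]
  = √[64 + 1 + 4]
  = √69
  ≈ 8.307

8.307


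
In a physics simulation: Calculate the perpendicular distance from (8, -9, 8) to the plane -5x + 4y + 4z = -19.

distance = |a·x₀ + b·y₀ + c·z₀ - d| / √(a² + b² + c²)
  = |(-5)·8 + 4·(-9) + 4·8 - (-19)| / √((-5)² + 4² + 4²)
  = |-40 - 36 + 32 + 19| / √(25 + 16 + 16)
  = |-25| / √57
  = 25 / 7.55
  ≈ 3.311

3.311


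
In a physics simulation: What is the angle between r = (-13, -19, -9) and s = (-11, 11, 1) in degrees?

r·s = (-13)·(-11) + (-19)·11 + (-9)·1 = 143 - 209 - 9 = -75
|r| = √((-13)² + (-19)² + (-9)²) = √611 ≈ 24.72
|s| = √((-11)² + 11² + 1²) = √243 ≈ 15.59
cos θ = (r·s)/(|r||s|) = -75/(24.72·15.59) ≈ -0.1946
θ = arccos(-0.1946) ≈ 101.2°

101.2°


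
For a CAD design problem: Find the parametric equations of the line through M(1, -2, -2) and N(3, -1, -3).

Direction vector d = N - M = (3 - 1, -1 + 2, -3 + 2) = (2, 1, -1)
Parametric form r = M + t·d:
x = 1 + 2t, y = -2 + t, z = -2 - t

x = 1 + 2t, y = -2 + t, z = -2 - t


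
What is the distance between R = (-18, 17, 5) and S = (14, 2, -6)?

d = √[(x₂-x₁)² + (y₂-y₁)² + (z₂-z₁)²]
  = √[32² + (-15)² + (-11)²]
  = √[1024 + 225 + 121]
  = √1370
  ≈ 37.01

37.01


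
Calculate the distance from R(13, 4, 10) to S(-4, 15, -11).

d = √[(x₂-x₁)² + (y₂-y₁)² + (z₂-z₁)²]
  = √[(-17)² + 11² + (-21)²]
  = √[289 + 121 + 441]
  = √851
  ≈ 29.17

29.17


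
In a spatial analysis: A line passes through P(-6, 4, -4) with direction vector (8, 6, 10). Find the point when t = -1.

P(t) = P + t·d
  = (-6 + 8·(-1), 4 + 6·(-1), -4 + 10·(-1))
  = (-6 - 8, 4 - 6, -4 - 10)
  = (-14, -2, -14)

(-14, -2, -14)


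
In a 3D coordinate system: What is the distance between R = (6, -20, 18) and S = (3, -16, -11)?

d = √[(x₂-x₁)² + (y₂-y₁)² + (z₂-z₁)²]
  = √[(-3)² + 4² + (-29)²]
  = √[9 + 16 + 841]
  = √866
  ≈ 29.43

29.43


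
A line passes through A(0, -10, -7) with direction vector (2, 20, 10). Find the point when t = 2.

P(t) = A + t·d
  = (0 + 2·2, -10 + 20·2, -7 + 10·2)
  = (0 + 4, -10 + 40, -7 + 20)
  = (4, 30, 13)

(4, 30, 13)


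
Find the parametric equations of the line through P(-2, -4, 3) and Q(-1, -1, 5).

Direction vector d = Q - P = (-1 + 2, -1 + 4, 5 - 3) = (1, 3, 2)
Parametric form r = P + t·d:
x = -2 + t, y = -4 + 3t, z = 3 + 2t

x = -2 + t, y = -4 + 3t, z = 3 + 2t


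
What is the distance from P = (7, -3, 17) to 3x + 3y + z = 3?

distance = |a·x₀ + b·y₀ + c·z₀ - d| / √(a² + b² + c²)
  = |3·7 + 3·(-3) + 1·17 - 3| / √(3² + 3² + 1²)
  = |21 - 9 + 17 - 3| / √(9 + 9 + 1)
  = |26| / √19
  = 26 / 4.359
  ≈ 5.965

5.965


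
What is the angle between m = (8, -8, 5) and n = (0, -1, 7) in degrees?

m·n = 8·0 + (-8)·(-1) + 5·7 = 0 + 8 + 35 = 43
|m| = √(8² + (-8)² + 5²) = √153 ≈ 12.37
|n| = √(0² + (-1)² + 7²) = √50 ≈ 7.071
cos θ = (m·n)/(|m||n|) = 43/(12.37·7.071) ≈ 0.4916
θ = arccos(0.4916) ≈ 60.55°

60.55°


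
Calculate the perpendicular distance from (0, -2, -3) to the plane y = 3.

distance = |a·x₀ + b·y₀ + c·z₀ - d| / √(a² + b² + c²)
  = |0·0 + 1·(-2) + 0·(-3) - 3| / √(0² + 1² + 0²)
  = |0 - 2 + 0 - 3| / √(0 + 1 + 0)
  = |-5| / √1
  = 5 / 1
  ≈ 5

5


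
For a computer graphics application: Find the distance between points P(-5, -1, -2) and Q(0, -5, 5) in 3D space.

d = √[(x₂-x₁)² + (y₂-y₁)² + (z₂-z₁)²]
  = √[5² + (-4)² + 7²]
  = √[25 + 16 + 49]
  = √90
  ≈ 9.487

9.487


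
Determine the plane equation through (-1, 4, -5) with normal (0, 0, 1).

The plane through P with normal n = (a, b, c) satisfies n·(r - P) = 0,
i.e. ax + by + cz = a·x₀ + b·y₀ + c·z₀.
d = 0·(-1) + 0·4 + 1·(-5)
  = 0 + 0 - 5
  = -5
Equation: z = -5

z = -5


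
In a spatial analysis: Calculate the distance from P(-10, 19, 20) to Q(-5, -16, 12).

d = √[(x₂-x₁)² + (y₂-y₁)² + (z₂-z₁)²]
  = √[5² + (-35)² + (-8)²]
  = √[25 + 1225 + 64]
  = √1314
  ≈ 36.25

36.25


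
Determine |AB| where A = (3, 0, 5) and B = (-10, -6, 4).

d = √[(x₂-x₁)² + (y₂-y₁)² + (z₂-z₁)²]
  = √[(-13)² + (-6)² + (-1)²]
  = √[169 + 36 + 1]
  = √206
  ≈ 14.35

14.35


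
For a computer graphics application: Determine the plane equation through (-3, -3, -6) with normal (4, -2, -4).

The plane through P with normal n = (a, b, c) satisfies n·(r - P) = 0,
i.e. ax + by + cz = a·x₀ + b·y₀ + c·z₀.
d = 4·(-3) + (-2)·(-3) + (-4)·(-6)
  = -12 + 6 + 24
  = 18
Equation: 4x - 2y - 4z = 18

4x - 2y - 4z = 18


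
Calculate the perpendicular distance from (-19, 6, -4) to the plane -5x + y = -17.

distance = |a·x₀ + b·y₀ + c·z₀ - d| / √(a² + b² + c²)
  = |(-5)·(-19) + 1·6 + 0·(-4) - (-17)| / √((-5)² + 1² + 0²)
  = |95 + 6 + 0 + 17| / √(25 + 1 + 0)
  = |118| / √26
  = 118 / 5.099
  ≈ 23.14

23.14


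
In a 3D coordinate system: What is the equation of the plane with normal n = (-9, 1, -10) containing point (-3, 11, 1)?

The plane through P with normal n = (a, b, c) satisfies n·(r - P) = 0,
i.e. ax + by + cz = a·x₀ + b·y₀ + c·z₀.
d = (-9)·(-3) + 1·11 + (-10)·1
  = 27 + 11 - 10
  = 28
Equation: -9x + y - 10z = 28

-9x + y - 10z = 28


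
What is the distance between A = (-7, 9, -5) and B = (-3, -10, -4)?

d = √[(x₂-x₁)² + (y₂-y₁)² + (z₂-z₁)²]
  = √[4² + (-19)² + 1²]
  = √[16 + 361 + 1]
  = √378
  ≈ 19.44

19.44


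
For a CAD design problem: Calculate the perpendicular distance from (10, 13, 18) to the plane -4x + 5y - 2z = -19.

distance = |a·x₀ + b·y₀ + c·z₀ - d| / √(a² + b² + c²)
  = |(-4)·10 + 5·13 + (-2)·18 - (-19)| / √((-4)² + 5² + (-2)²)
  = |-40 + 65 - 36 + 19| / √(16 + 25 + 4)
  = |8| / √45
  = 8 / 6.708
  ≈ 1.193

1.193


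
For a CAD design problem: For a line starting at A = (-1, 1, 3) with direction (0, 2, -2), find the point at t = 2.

P(t) = A + t·d
  = (-1 + 0·2, 1 + 2·2, 3 + (-2)·2)
  = (-1 + 0, 1 + 4, 3 - 4)
  = (-1, 5, -1)

(-1, 5, -1)


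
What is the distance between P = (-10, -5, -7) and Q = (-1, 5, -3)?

d = √[(x₂-x₁)² + (y₂-y₁)² + (z₂-z₁)²]
  = √[9² + 10² + 4²]
  = √[81 + 100 + 16]
  = √197
  ≈ 14.04

14.04


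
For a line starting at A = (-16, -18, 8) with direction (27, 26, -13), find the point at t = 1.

P(t) = A + t·d
  = (-16 + 27·1, -18 + 26·1, 8 + (-13)·1)
  = (-16 + 27, -18 + 26, 8 - 13)
  = (11, 8, -5)

(11, 8, -5)


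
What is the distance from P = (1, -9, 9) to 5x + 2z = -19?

distance = |a·x₀ + b·y₀ + c·z₀ - d| / √(a² + b² + c²)
  = |5·1 + 0·(-9) + 2·9 - (-19)| / √(5² + 0² + 2²)
  = |5 + 0 + 18 + 19| / √(25 + 0 + 4)
  = |42| / √29
  = 42 / 5.385
  ≈ 7.799

7.799


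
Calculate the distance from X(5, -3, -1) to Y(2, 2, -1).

d = √[(x₂-x₁)² + (y₂-y₁)² + (z₂-z₁)²]
  = √[(-3)² + 5² + 0²]
  = √[9 + 25 + 0]
  = √34
  ≈ 5.831

5.831


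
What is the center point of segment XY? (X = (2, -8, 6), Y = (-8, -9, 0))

M = ((x₁+x₂)/2, (y₁+y₂)/2, (z₁+z₂)/2)
  = ((2 - 8)/2, (-8 - 9)/2, (6 + 0)/2)
  = (-6/2, -17/2, 6/2)
  = (-3, -8.5, 3)

(-3, -8.5, 3)


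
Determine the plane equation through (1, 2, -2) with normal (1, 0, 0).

The plane through P with normal n = (a, b, c) satisfies n·(r - P) = 0,
i.e. ax + by + cz = a·x₀ + b·y₀ + c·z₀.
d = 1·1 + 0·2 + 0·(-2)
  = 1 + 0 + 0
  = 1
Equation: x = 1

x = 1


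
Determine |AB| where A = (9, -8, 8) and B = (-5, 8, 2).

d = √[(x₂-x₁)² + (y₂-y₁)² + (z₂-z₁)²]
  = √[(-14)² + 16² + (-6)²]
  = √[196 + 256 + 36]
  = √488
  ≈ 22.09

22.09


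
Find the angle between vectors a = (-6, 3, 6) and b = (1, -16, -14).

a·b = (-6)·1 + 3·(-16) + 6·(-14) = -6 - 48 - 84 = -138
|a| = √((-6)² + 3² + 6²) = √81 ≈ 9
|b| = √(1² + (-16)² + (-14)²) = √453 ≈ 21.28
cos θ = (a·b)/(|a||b|) = -138/(9·21.28) ≈ -0.7204
θ = arccos(-0.7204) ≈ 136.1°

136.1°


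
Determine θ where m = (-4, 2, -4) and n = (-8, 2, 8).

m·n = (-4)·(-8) + 2·2 + (-4)·8 = 32 + 4 - 32 = 4
|m| = √((-4)² + 2² + (-4)²) = √36 ≈ 6
|n| = √((-8)² + 2² + 8²) = √132 ≈ 11.49
cos θ = (m·n)/(|m||n|) = 4/(6·11.49) ≈ 0.05803
θ = arccos(0.05803) ≈ 86.67°

86.67°


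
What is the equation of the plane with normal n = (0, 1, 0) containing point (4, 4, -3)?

The plane through P with normal n = (a, b, c) satisfies n·(r - P) = 0,
i.e. ax + by + cz = a·x₀ + b·y₀ + c·z₀.
d = 0·4 + 1·4 + 0·(-3)
  = 0 + 4 + 0
  = 4
Equation: y = 4

y = 4


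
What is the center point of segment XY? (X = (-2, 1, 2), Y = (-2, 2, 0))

M = ((x₁+x₂)/2, (y₁+y₂)/2, (z₁+z₂)/2)
  = ((-2 - 2)/2, (1 + 2)/2, (2 + 0)/2)
  = (-4/2, 3/2, 2/2)
  = (-2, 1.5, 1)

(-2, 1.5, 1)


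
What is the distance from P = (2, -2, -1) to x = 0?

distance = |a·x₀ + b·y₀ + c·z₀ - d| / √(a² + b² + c²)
  = |1·2 + 0·(-2) + 0·(-1) - 0| / √(1² + 0² + 0²)
  = |2 + 0 + 0 + 0| / √(1 + 0 + 0)
  = |2| / √1
  = 2 / 1
  ≈ 2

2


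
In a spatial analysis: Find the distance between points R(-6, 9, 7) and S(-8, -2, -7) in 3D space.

d = √[(x₂-x₁)² + (y₂-y₁)² + (z₂-z₁)²]
  = √[(-2)² + (-11)² + (-14)²]
  = √[4 + 121 + 196]
  = √321
  ≈ 17.92

17.92


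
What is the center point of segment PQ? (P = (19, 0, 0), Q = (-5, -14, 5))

M = ((x₁+x₂)/2, (y₁+y₂)/2, (z₁+z₂)/2)
  = ((19 - 5)/2, (0 - 14)/2, (0 + 5)/2)
  = (14/2, -14/2, 5/2)
  = (7, -7, 2.5)

(7, -7, 2.5)


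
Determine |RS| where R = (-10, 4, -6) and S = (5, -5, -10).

d = √[(x₂-x₁)² + (y₂-y₁)² + (z₂-z₁)²]
  = √[15² + (-9)² + (-4)²]
  = √[225 + 81 + 16]
  = √322
  ≈ 17.94

17.94


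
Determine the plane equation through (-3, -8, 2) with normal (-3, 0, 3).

The plane through P with normal n = (a, b, c) satisfies n·(r - P) = 0,
i.e. ax + by + cz = a·x₀ + b·y₀ + c·z₀.
d = (-3)·(-3) + 0·(-8) + 3·2
  = 9 + 0 + 6
  = 15
Equation: -3x + 3z = 15

-3x + 3z = 15


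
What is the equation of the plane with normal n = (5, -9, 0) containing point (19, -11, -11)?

The plane through P with normal n = (a, b, c) satisfies n·(r - P) = 0,
i.e. ax + by + cz = a·x₀ + b·y₀ + c·z₀.
d = 5·19 + (-9)·(-11) + 0·(-11)
  = 95 + 99 + 0
  = 194
Equation: 5x - 9y = 194

5x - 9y = 194


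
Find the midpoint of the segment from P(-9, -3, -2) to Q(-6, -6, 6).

M = ((x₁+x₂)/2, (y₁+y₂)/2, (z₁+z₂)/2)
  = ((-9 - 6)/2, (-3 - 6)/2, (-2 + 6)/2)
  = (-15/2, -9/2, 4/2)
  = (-7.5, -4.5, 2)

(-7.5, -4.5, 2)


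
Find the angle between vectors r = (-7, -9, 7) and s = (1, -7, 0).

r·s = (-7)·1 + (-9)·(-7) + 7·0 = -7 + 63 + 0 = 56
|r| = √((-7)² + (-9)² + 7²) = √179 ≈ 13.38
|s| = √(1² + (-7)² + 0²) = √50 ≈ 7.071
cos θ = (r·s)/(|r||s|) = 56/(13.38·7.071) ≈ 0.5919
θ = arccos(0.5919) ≈ 53.71°

53.71°


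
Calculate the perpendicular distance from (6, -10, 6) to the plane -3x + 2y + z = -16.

distance = |a·x₀ + b·y₀ + c·z₀ - d| / √(a² + b² + c²)
  = |(-3)·6 + 2·(-10) + 1·6 - (-16)| / √((-3)² + 2² + 1²)
  = |-18 - 20 + 6 + 16| / √(9 + 4 + 1)
  = |-16| / √14
  = 16 / 3.742
  ≈ 4.276

4.276


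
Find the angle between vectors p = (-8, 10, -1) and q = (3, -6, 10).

p·q = (-8)·3 + 10·(-6) + (-1)·10 = -24 - 60 - 10 = -94
|p| = √((-8)² + 10² + (-1)²) = √165 ≈ 12.85
|q| = √(3² + (-6)² + 10²) = √145 ≈ 12.04
cos θ = (p·q)/(|p||q|) = -94/(12.85·12.04) ≈ -0.6077
θ = arccos(-0.6077) ≈ 127.4°

127.4°


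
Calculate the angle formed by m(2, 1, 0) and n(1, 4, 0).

m·n = 2·1 + 1·4 + 0·0 = 2 + 4 + 0 = 6
|m| = √(2² + 1² + 0²) = √5 ≈ 2.236
|n| = √(1² + 4² + 0²) = √17 ≈ 4.123
cos θ = (m·n)/(|m||n|) = 6/(2.236·4.123) ≈ 0.6508
θ = arccos(0.6508) ≈ 49.4°

49.4°


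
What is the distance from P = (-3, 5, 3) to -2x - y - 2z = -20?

distance = |a·x₀ + b·y₀ + c·z₀ - d| / √(a² + b² + c²)
  = |(-2)·(-3) + (-1)·5 + (-2)·3 - (-20)| / √((-2)² + (-1)² + (-2)²)
  = |6 - 5 - 6 + 20| / √(4 + 1 + 4)
  = |15| / √9
  = 15 / 3
  ≈ 5

5


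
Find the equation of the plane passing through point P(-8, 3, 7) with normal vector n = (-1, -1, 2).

The plane through P with normal n = (a, b, c) satisfies n·(r - P) = 0,
i.e. ax + by + cz = a·x₀ + b·y₀ + c·z₀.
d = (-1)·(-8) + (-1)·3 + 2·7
  = 8 - 3 + 14
  = 19
Equation: -x - y + 2z = 19

-x - y + 2z = 19


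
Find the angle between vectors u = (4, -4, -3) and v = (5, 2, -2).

u·v = 4·5 + (-4)·2 + (-3)·(-2) = 20 - 8 + 6 = 18
|u| = √(4² + (-4)² + (-3)²) = √41 ≈ 6.403
|v| = √(5² + 2² + (-2)²) = √33 ≈ 5.745
cos θ = (u·v)/(|u||v|) = 18/(6.403·5.745) ≈ 0.4894
θ = arccos(0.4894) ≈ 60.7°

60.7°


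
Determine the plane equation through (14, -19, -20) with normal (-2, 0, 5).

The plane through P with normal n = (a, b, c) satisfies n·(r - P) = 0,
i.e. ax + by + cz = a·x₀ + b·y₀ + c·z₀.
d = (-2)·14 + 0·(-19) + 5·(-20)
  = -28 + 0 - 100
  = -128
Equation: -2x + 5z = -128

-2x + 5z = -128


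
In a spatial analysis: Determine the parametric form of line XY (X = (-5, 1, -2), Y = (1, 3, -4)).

Direction vector d = Y - X = (1 + 5, 3 - 1, -4 + 2) = (6, 2, -2)
Parametric form r = X + t·d:
x = -5 + 6t, y = 1 + 2t, z = -2 - 2t

x = -5 + 6t, y = 1 + 2t, z = -2 - 2t


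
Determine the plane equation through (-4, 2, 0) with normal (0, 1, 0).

The plane through P with normal n = (a, b, c) satisfies n·(r - P) = 0,
i.e. ax + by + cz = a·x₀ + b·y₀ + c·z₀.
d = 0·(-4) + 1·2 + 0·0
  = 0 + 2 + 0
  = 2
Equation: y = 2

y = 2


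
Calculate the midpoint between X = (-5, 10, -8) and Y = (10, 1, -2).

M = ((x₁+x₂)/2, (y₁+y₂)/2, (z₁+z₂)/2)
  = ((-5 + 10)/2, (10 + 1)/2, (-8 - 2)/2)
  = (5/2, 11/2, -10/2)
  = (2.5, 5.5, -5)

(2.5, 5.5, -5)


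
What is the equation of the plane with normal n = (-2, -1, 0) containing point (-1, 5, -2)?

The plane through P with normal n = (a, b, c) satisfies n·(r - P) = 0,
i.e. ax + by + cz = a·x₀ + b·y₀ + c·z₀.
d = (-2)·(-1) + (-1)·5 + 0·(-2)
  = 2 - 5 + 0
  = -3
Equation: -2x - y = -3

-2x - y = -3


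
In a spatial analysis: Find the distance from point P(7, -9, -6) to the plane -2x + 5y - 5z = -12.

distance = |a·x₀ + b·y₀ + c·z₀ - d| / √(a² + b² + c²)
  = |(-2)·7 + 5·(-9) + (-5)·(-6) - (-12)| / √((-2)² + 5² + (-5)²)
  = |-14 - 45 + 30 + 12| / √(4 + 25 + 25)
  = |-17| / √54
  = 17 / 7.348
  ≈ 2.313

2.313


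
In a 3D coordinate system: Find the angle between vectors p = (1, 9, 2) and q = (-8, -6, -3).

p·q = 1·(-8) + 9·(-6) + 2·(-3) = -8 - 54 - 6 = -68
|p| = √(1² + 9² + 2²) = √86 ≈ 9.274
|q| = √((-8)² + (-6)² + (-3)²) = √109 ≈ 10.44
cos θ = (p·q)/(|p||q|) = -68/(9.274·10.44) ≈ -0.7023
θ = arccos(-0.7023) ≈ 134.6°

134.6°


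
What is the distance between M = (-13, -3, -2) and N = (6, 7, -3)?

d = √[(x₂-x₁)² + (y₂-y₁)² + (z₂-z₁)²]
  = √[19² + 10² + (-1)²]
  = √[361 + 100 + 1]
  = √462
  ≈ 21.49

21.49


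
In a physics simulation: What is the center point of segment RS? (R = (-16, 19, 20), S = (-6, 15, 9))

M = ((x₁+x₂)/2, (y₁+y₂)/2, (z₁+z₂)/2)
  = ((-16 - 6)/2, (19 + 15)/2, (20 + 9)/2)
  = (-22/2, 34/2, 29/2)
  = (-11, 17, 14.5)

(-11, 17, 14.5)


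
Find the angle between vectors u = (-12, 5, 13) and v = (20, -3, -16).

u·v = (-12)·20 + 5·(-3) + 13·(-16) = -240 - 15 - 208 = -463
|u| = √((-12)² + 5² + 13²) = √338 ≈ 18.38
|v| = √(20² + (-3)² + (-16)²) = √665 ≈ 25.79
cos θ = (u·v)/(|u||v|) = -463/(18.38·25.79) ≈ -0.9766
θ = arccos(-0.9766) ≈ 167.6°

167.6°


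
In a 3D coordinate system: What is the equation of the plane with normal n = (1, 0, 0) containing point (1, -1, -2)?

The plane through P with normal n = (a, b, c) satisfies n·(r - P) = 0,
i.e. ax + by + cz = a·x₀ + b·y₀ + c·z₀.
d = 1·1 + 0·(-1) + 0·(-2)
  = 1 + 0 + 0
  = 1
Equation: x = 1

x = 1


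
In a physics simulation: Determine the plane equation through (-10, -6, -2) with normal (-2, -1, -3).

The plane through P with normal n = (a, b, c) satisfies n·(r - P) = 0,
i.e. ax + by + cz = a·x₀ + b·y₀ + c·z₀.
d = (-2)·(-10) + (-1)·(-6) + (-3)·(-2)
  = 20 + 6 + 6
  = 32
Equation: -2x - y - 3z = 32

-2x - y - 3z = 32


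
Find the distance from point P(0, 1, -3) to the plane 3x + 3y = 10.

distance = |a·x₀ + b·y₀ + c·z₀ - d| / √(a² + b² + c²)
  = |3·0 + 3·1 + 0·(-3) - 10| / √(3² + 3² + 0²)
  = |0 + 3 + 0 - 10| / √(9 + 9 + 0)
  = |-7| / √18
  = 7 / 4.243
  ≈ 1.65

1.65


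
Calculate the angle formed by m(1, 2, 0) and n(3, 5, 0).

m·n = 1·3 + 2·5 + 0·0 = 3 + 10 + 0 = 13
|m| = √(1² + 2² + 0²) = √5 ≈ 2.236
|n| = √(3² + 5² + 0²) = √34 ≈ 5.831
cos θ = (m·n)/(|m||n|) = 13/(2.236·5.831) ≈ 0.9971
θ = arccos(0.9971) ≈ 4.399°

4.399°


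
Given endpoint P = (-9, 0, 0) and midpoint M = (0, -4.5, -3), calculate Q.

Q = 2M - P
  = (2·0 - (-9), 2·(-4.5) - 0, 2·(-3) - 0)
  = (0 + 9, -9 + 0, -6 + 0)
  = (9, -9, -6)

(9, -9, -6)


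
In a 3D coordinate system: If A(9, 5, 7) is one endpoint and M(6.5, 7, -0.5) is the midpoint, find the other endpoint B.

B = 2M - A
  = (2·6.5 - 9, 2·7 - 5, 2·(-0.5) - 7)
  = (13 - 9, 14 - 5, -1 - 7)
  = (4, 9, -8)

(4, 9, -8)


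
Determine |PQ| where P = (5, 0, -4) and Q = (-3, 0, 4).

d = √[(x₂-x₁)² + (y₂-y₁)² + (z₂-z₁)²]
  = √[(-8)² + 0² + 8²]
  = √[64 + 0 + 64]
  = √128
  ≈ 11.31

11.31


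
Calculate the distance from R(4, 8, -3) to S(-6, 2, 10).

d = √[(x₂-x₁)² + (y₂-y₁)² + (z₂-z₁)²]
  = √[(-10)² + (-6)² + 13²]
  = √[100 + 36 + 169]
  = √305
  ≈ 17.46

17.46


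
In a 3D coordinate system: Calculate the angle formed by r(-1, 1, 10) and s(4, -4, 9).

r·s = (-1)·4 + 1·(-4) + 10·9 = -4 - 4 + 90 = 82
|r| = √((-1)² + 1² + 10²) = √102 ≈ 10.1
|s| = √(4² + (-4)² + 9²) = √113 ≈ 10.63
cos θ = (r·s)/(|r||s|) = 82/(10.1·10.63) ≈ 0.7638
θ = arccos(0.7638) ≈ 40.2°

40.2°


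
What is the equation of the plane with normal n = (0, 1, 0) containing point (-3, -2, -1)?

The plane through P with normal n = (a, b, c) satisfies n·(r - P) = 0,
i.e. ax + by + cz = a·x₀ + b·y₀ + c·z₀.
d = 0·(-3) + 1·(-2) + 0·(-1)
  = 0 - 2 + 0
  = -2
Equation: y = -2

y = -2


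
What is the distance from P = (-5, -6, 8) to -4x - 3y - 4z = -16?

distance = |a·x₀ + b·y₀ + c·z₀ - d| / √(a² + b² + c²)
  = |(-4)·(-5) + (-3)·(-6) + (-4)·8 - (-16)| / √((-4)² + (-3)² + (-4)²)
  = |20 + 18 - 32 + 16| / √(16 + 9 + 16)
  = |22| / √41
  = 22 / 6.403
  ≈ 3.436

3.436


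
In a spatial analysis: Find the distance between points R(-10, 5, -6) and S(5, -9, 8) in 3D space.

d = √[(x₂-x₁)² + (y₂-y₁)² + (z₂-z₁)²]
  = √[15² + (-14)² + 14²]
  = √[225 + 196 + 196]
  = √617
  ≈ 24.84

24.84
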